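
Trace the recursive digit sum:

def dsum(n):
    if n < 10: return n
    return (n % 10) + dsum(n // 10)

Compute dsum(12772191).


dsum(12772191) = 1 + dsum(1277219)
dsum(1277219) = 9 + dsum(127721)
dsum(127721) = 1 + dsum(12772)
dsum(12772) = 2 + dsum(1277)
dsum(1277) = 7 + dsum(127)
dsum(127) = 7 + dsum(12)
dsum(12) = 2 + dsum(1)
dsum(1) = 1  (base case)
Total: 1 + 9 + 1 + 2 + 7 + 7 + 2 + 1 = 30

30


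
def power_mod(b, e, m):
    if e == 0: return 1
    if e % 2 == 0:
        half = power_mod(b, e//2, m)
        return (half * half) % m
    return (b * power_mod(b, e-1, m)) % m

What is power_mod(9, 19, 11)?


power_mod(9, 19, 11): e is odd, compute power_mod(9, 18, 11)
  power_mod(9, 18, 11): e is even, compute power_mod(9, 9, 11)
    power_mod(9, 9, 11): e is odd, compute power_mod(9, 8, 11)
      power_mod(9, 8, 11): e is even, compute power_mod(9, 4, 11)
        power_mod(9, 4, 11): e is even, compute power_mod(9, 2, 11)
          power_mod(9, 2, 11): e is even, compute power_mod(9, 1, 11)
          power_mod(9, 1, 11): e is odd, compute power_mod(9, 0, 11)
          power_mod(9, 0, 11) = 1
          (9 * 1) % 11 = 9
          half=9, (9*9) % 11 = 4
        half=4, (4*4) % 11 = 5
      half=5, (5*5) % 11 = 3
    (9 * 3) % 11 = 5
  half=5, (5*5) % 11 = 3
(9 * 3) % 11 = 5

5


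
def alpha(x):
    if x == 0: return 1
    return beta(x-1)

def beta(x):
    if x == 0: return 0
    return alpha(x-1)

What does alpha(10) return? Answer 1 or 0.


alpha(10) = beta(9)
beta(9) = alpha(8)
alpha(8) = beta(7)
beta(7) = alpha(6)
alpha(6) = beta(5)
beta(5) = alpha(4)
alpha(4) = beta(3)
beta(3) = alpha(2)
alpha(2) = beta(1)
beta(1) = alpha(0)
alpha(0) = 1  (base case)
Result: 1

1


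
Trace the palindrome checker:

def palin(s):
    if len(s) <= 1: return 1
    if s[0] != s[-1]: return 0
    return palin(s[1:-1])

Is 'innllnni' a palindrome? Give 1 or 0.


palin('innllnni'): s[0]='i' == s[-1]='i' -> check palin('nnllnn')
palin('nnllnn'): s[0]='n' == s[-1]='n' -> check palin('nlln')
palin('nlln'): s[0]='n' == s[-1]='n' -> check palin('ll')
palin('ll'): s[0]='l' == s[-1]='l' -> check palin('')
palin(''): len <= 1 -> return 1  (base case)
Result: 1 (palindrome)

1


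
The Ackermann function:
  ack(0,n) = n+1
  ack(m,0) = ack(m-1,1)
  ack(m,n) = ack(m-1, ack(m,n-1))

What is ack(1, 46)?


ack(1, 46) = ack(0, ack(1, 45))
  ack(1, 45) = ack(0, ack(1, 44))
    ack(1, 44) = ack(0, ack(1, 43))
      ack(1, 43) = ack(0, ack(1, 42))
        ack(1, 42) = ack(0, ack(1, 41))
          ack(1, 41) = ack(0, ack(1, 40))
          ack(1, 40) = ack(0, ack(1, 39))
          ack(1, 39) = ack(0, ack(1, 38))
          ack(1, 38) = ack(0, ack(1, 37))
          ack(1, 37) = ack(0, ack(1, 36))
          ack(1, 36) = ack(0, ack(1, 35))
          ack(1, 35) = ack(0, ack(1, 34))
          ack(1, 34) = ack(0, ack(1, 33))
          ack(1, 33) = ack(0, ack(1, 32))
          ack(1, 32) = ack(0, ack(1, 31))
          ack(1, 31) = ack(0, ack(1, 30))
          ack(1, 30) = ack(0, ack(1, 29))
          ack(1, 29) = ack(0, ack(1, 28))
          ack(1, 28) = ack(0, ack(1, 27))
          ack(1, 27) = ack(0, ack(1, 26))
          ack(1, 26) = ack(0, ack(1, 25))
          ack(1, 25) = ack(0, ack(1, 24))
          ack(1, 24) = ack(0, ack(1, 23))
          ack(1, 23) = ack(0, ack(1, 22))
          ack(1, 22) = ack(0, ack(1, 21))
... (trace truncated)
Result: ack(1, 46) = 48

48


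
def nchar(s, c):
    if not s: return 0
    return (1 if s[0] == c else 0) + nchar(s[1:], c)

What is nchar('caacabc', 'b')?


s[0]='c' != 'b' -> 0
s[0]='a' != 'b' -> 0
s[0]='a' != 'b' -> 0
s[0]='c' != 'b' -> 0
s[0]='a' != 'b' -> 0
s[0]='b' == 'b' -> 1
s[0]='c' != 'b' -> 0
Sum: 0 + 0 + 0 + 0 + 0 + 1 + 0 = 1

1


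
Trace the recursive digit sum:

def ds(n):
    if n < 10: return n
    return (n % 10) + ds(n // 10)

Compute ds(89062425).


ds(89062425) = 5 + ds(8906242)
ds(8906242) = 2 + ds(890624)
ds(890624) = 4 + ds(89062)
ds(89062) = 2 + ds(8906)
ds(8906) = 6 + ds(890)
ds(890) = 0 + ds(89)
ds(89) = 9 + ds(8)
ds(8) = 8  (base case)
Total: 5 + 2 + 4 + 2 + 6 + 0 + 9 + 8 = 36

36


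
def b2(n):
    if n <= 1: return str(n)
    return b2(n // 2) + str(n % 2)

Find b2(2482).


b2(2482) = b2(1241) + '0'
b2(1241) = b2(620) + '1'
b2(620) = b2(310) + '0'
b2(310) = b2(155) + '0'
b2(155) = b2(77) + '1'
b2(77) = b2(38) + '1'
b2(38) = b2(19) + '0'
b2(19) = b2(9) + '1'
b2(9) = b2(4) + '1'
b2(4) = b2(2) + '0'
b2(2) = b2(1) + '0'
b2(1) = '1'  (base case)
Concatenating: '1' + '0' + '0' + '1' + '1' + '0' + '1' + '1' + '0' + '0' + '1' + '0' = '100110110010'

100110110010


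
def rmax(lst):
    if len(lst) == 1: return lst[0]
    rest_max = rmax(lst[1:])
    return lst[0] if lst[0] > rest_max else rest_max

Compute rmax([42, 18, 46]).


rmax([42, 18, 46]): compare 42 with rmax([18, 46])
rmax([18, 46]): compare 18 with rmax([46])
rmax([46]) = 46  (base case)
Compare 18 with 46 -> 46
Compare 42 with 46 -> 46

46


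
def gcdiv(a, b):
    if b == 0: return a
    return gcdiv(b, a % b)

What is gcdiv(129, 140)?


gcdiv(129, 140) = gcdiv(140, 129)
gcdiv(140, 129) = gcdiv(129, 11)
gcdiv(129, 11) = gcdiv(11, 8)
gcdiv(11, 8) = gcdiv(8, 3)
gcdiv(8, 3) = gcdiv(3, 2)
gcdiv(3, 2) = gcdiv(2, 1)
gcdiv(2, 1) = gcdiv(1, 0)
gcdiv(1, 0) = 1  (base case)

1


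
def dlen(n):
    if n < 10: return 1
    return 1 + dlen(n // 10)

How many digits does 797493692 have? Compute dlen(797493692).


dlen(797493692) = 1 + dlen(79749369)
dlen(79749369) = 1 + dlen(7974936)
dlen(7974936) = 1 + dlen(797493)
dlen(797493) = 1 + dlen(79749)
dlen(79749) = 1 + dlen(7974)
dlen(7974) = 1 + dlen(797)
dlen(797) = 1 + dlen(79)
dlen(79) = 1 + dlen(7)
dlen(7) = 1  (base case: 7 < 10)
Unwinding: 1 + 1 + 1 + 1 + 1 + 1 + 1 + 1 + 1 = 9

9


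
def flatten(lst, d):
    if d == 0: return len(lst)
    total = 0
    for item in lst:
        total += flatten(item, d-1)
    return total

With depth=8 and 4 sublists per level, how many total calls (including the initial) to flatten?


At depth 0 (root): 1 call
At depth 1: each of 1 parents calls flatten on 4 children = 4 calls
At depth 2: each of 4 parents calls flatten on 4 children = 16 calls
At depth 3: each of 16 parents calls flatten on 4 children = 64 calls
At depth 4: each of 64 parents calls flatten on 4 children = 256 calls
At depth 5: each of 256 parents calls flatten on 4 children = 1024 calls
At depth 6: each of 1024 parents calls flatten on 4 children = 4096 calls
At depth 7: each of 4096 parents calls flatten on 4 children = 16384 calls
At depth 8: each of 16384 parents calls flatten on 4 children = 65536 calls
Total: 1 + 4 + 16 + 64 + 256 + 1024 + 4096 + 16384 + 65536 = 87381

87381


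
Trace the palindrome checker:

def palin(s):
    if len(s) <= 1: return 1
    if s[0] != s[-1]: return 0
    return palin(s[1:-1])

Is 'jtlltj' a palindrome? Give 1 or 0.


palin('jtlltj'): s[0]='j' == s[-1]='j' -> check palin('tllt')
palin('tllt'): s[0]='t' == s[-1]='t' -> check palin('ll')
palin('ll'): s[0]='l' == s[-1]='l' -> check palin('')
palin(''): len <= 1 -> return 1  (base case)
Result: 1 (palindrome)

1


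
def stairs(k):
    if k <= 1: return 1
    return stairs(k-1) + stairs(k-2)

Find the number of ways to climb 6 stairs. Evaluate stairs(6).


Building up from base cases:
stairs(0) = 1
stairs(1) = 1
stairs(2) = stairs(1) + stairs(0) = 1 + 1 = 2
stairs(3) = stairs(2) + stairs(1) = 2 + 1 = 3
stairs(4) = stairs(3) + stairs(2) = 3 + 2 = 5
stairs(5) = stairs(4) + stairs(3) = 5 + 3 = 8
stairs(6) = stairs(5) + stairs(4) = 8 + 5 = 13

13


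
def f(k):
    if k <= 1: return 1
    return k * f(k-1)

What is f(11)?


f(11)
= 11 * f(10)
= 11 * 10 * f(9)
= 11 * 10 * 9 * f(8)
= 11 * 10 * 9 * 8 * f(7)
= 11 * 10 * 9 * 8 * 7 * f(6)
= 11 * 10 * 9 * 8 * 7 * 6 * f(5)
= 11 * 10 * 9 * 8 * 7 * 6 * 5 * f(4)
= 11 * 10 * 9 * 8 * 7 * 6 * 5 * 4 * f(3)
= 11 * 10 * 9 * 8 * 7 * 6 * 5 * 4 * 3 * f(2)
= 11 * 10 * 9 * 8 * 7 * 6 * 5 * 4 * 3 * 2 * f(1)
= 11 * 10 * 9 * 8 * 7 * 6 * 5 * 4 * 3 * 2 * 1
= 39916800

39916800


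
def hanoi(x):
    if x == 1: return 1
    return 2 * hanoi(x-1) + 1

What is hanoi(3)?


hanoi(3) = 2 * hanoi(2) + 1
hanoi(2) = 2 * hanoi(1) + 1
hanoi(1) = 1  (base case)
hanoi(2) = 2 * 1 + 1 = 3
hanoi(3) = 2 * 3 + 1 = 7

7


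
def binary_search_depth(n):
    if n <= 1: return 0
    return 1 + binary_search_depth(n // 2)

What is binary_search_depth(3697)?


3697 / 2 = 1848
1848 / 2 = 924
924 / 2 = 462
462 / 2 = 231
231 / 2 = 115
115 / 2 = 57
57 / 2 = 28
28 / 2 = 14
14 / 2 = 7
7 / 2 = 3
3 / 2 = 1
Reached 1 after 11 halvings

11


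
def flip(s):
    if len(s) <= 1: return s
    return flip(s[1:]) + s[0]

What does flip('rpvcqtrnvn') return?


flip('rpvcqtrnvn') = flip('pvcqtrnvn') + 'r'
flip('pvcqtrnvn') = flip('vcqtrnvn') + 'p'
flip('vcqtrnvn') = flip('cqtrnvn') + 'v'
flip('cqtrnvn') = flip('qtrnvn') + 'c'
flip('qtrnvn') = flip('trnvn') + 'q'
flip('trnvn') = flip('rnvn') + 't'
flip('rnvn') = flip('nvn') + 'r'
flip('nvn') = flip('vn') + 'n'
flip('vn') = flip('n') + 'v'
flip('n') = 'n'  (base case)
Concatenating: 'n' + 'v' + 'n' + 'r' + 't' + 'q' + 'c' + 'v' + 'p' + 'r' = 'nvnrtqcvpr'

nvnrtqcvpr


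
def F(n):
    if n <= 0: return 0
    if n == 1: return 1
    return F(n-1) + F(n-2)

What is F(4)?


Computing F(4) bottom-up:
F(0) = 0
F(1) = 1
F(2) = F(1) + F(0) = 1 + 0 = 1
F(3) = F(2) + F(1) = 1 + 1 = 2
F(4) = F(3) + F(2) = 2 + 1 = 3

3


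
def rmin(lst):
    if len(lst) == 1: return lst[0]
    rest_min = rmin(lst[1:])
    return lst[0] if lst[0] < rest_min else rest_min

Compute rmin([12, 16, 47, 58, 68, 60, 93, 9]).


rmin([12, 16, 47, 58, 68, 60, 93, 9]): compare 12 with rmin([16, 47, 58, 68, 60, 93, 9])
rmin([16, 47, 58, 68, 60, 93, 9]): compare 16 with rmin([47, 58, 68, 60, 93, 9])
rmin([47, 58, 68, 60, 93, 9]): compare 47 with rmin([58, 68, 60, 93, 9])
rmin([58, 68, 60, 93, 9]): compare 58 with rmin([68, 60, 93, 9])
rmin([68, 60, 93, 9]): compare 68 with rmin([60, 93, 9])
rmin([60, 93, 9]): compare 60 with rmin([93, 9])
rmin([93, 9]): compare 93 with rmin([9])
rmin([9]) = 9  (base case)
Compare 93 with 9 -> 9
Compare 60 with 9 -> 9
Compare 68 with 9 -> 9
Compare 58 with 9 -> 9
Compare 47 with 9 -> 9
Compare 16 with 9 -> 9
Compare 12 with 9 -> 9

9


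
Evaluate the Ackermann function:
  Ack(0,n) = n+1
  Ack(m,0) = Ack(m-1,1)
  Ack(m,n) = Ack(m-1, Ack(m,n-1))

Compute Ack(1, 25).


Ack(1, 25) = Ack(0, Ack(1, 24))
  Ack(1, 24) = Ack(0, Ack(1, 23))
    Ack(1, 23) = Ack(0, Ack(1, 22))
      Ack(1, 22) = Ack(0, Ack(1, 21))
        Ack(1, 21) = Ack(0, Ack(1, 20))
          Ack(1, 20) = Ack(0, Ack(1, 19))
          Ack(1, 19) = Ack(0, Ack(1, 18))
          Ack(1, 18) = Ack(0, Ack(1, 17))
          Ack(1, 17) = Ack(0, Ack(1, 16))
          Ack(1, 16) = Ack(0, Ack(1, 15))
          Ack(1, 15) = Ack(0, Ack(1, 14))
          Ack(1, 14) = Ack(0, Ack(1, 13))
          Ack(1, 13) = Ack(0, Ack(1, 12))
          Ack(1, 12) = Ack(0, Ack(1, 11))
          Ack(1, 11) = Ack(0, Ack(1, 10))
          Ack(1, 10) = Ack(0, Ack(1, 9))
          Ack(1, 9) = Ack(0, Ack(1, 8))
          Ack(1, 8) = Ack(0, Ack(1, 7))
          Ack(1, 7) = Ack(0, Ack(1, 6))
          Ack(1, 6) = Ack(0, Ack(1, 5))
          Ack(1, 5) = Ack(0, Ack(1, 4))
          Ack(1, 4) = Ack(0, Ack(1, 3))
          Ack(1, 3) = Ack(0, Ack(1, 2))
          Ack(1, 2) = Ack(0, Ack(1, 1))
          Ack(1, 1) = Ack(0, Ack(1, 0))
... (trace truncated)
Result: Ack(1, 25) = 27

27


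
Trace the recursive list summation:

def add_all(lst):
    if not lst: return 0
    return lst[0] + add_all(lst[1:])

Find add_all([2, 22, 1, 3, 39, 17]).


add_all([2, 22, 1, 3, 39, 17]) = 2 + add_all([22, 1, 3, 39, 17])
add_all([22, 1, 3, 39, 17]) = 22 + add_all([1, 3, 39, 17])
add_all([1, 3, 39, 17]) = 1 + add_all([3, 39, 17])
add_all([3, 39, 17]) = 3 + add_all([39, 17])
add_all([39, 17]) = 39 + add_all([17])
add_all([17]) = 17 + add_all([])
add_all([]) = 0  (base case)
Total: 2 + 22 + 1 + 3 + 39 + 17 + 0 = 84

84


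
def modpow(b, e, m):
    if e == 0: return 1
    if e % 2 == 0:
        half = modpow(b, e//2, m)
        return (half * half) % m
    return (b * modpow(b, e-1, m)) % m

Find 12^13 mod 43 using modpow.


modpow(12, 13, 43): e is odd, compute modpow(12, 12, 43)
  modpow(12, 12, 43): e is even, compute modpow(12, 6, 43)
    modpow(12, 6, 43): e is even, compute modpow(12, 3, 43)
      modpow(12, 3, 43): e is odd, compute modpow(12, 2, 43)
        modpow(12, 2, 43): e is even, compute modpow(12, 1, 43)
          modpow(12, 1, 43): e is odd, compute modpow(12, 0, 43)
          modpow(12, 0, 43) = 1
          (12 * 1) % 43 = 12
        half=12, (12*12) % 43 = 15
      (12 * 15) % 43 = 8
    half=8, (8*8) % 43 = 21
  half=21, (21*21) % 43 = 11
(12 * 11) % 43 = 3

3


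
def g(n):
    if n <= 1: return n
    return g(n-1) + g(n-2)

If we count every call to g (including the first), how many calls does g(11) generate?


Let C(n) = total calls for g(n)
C(0) = 1, C(1) = 1
C(2) = 1 + C(1) + C(0) = 1 + 1 + 1 = 3
C(3) = 1 + C(2) + C(1) = 1 + 3 + 1 = 5
C(4) = 1 + C(3) + C(2) = 1 + 5 + 3 = 9
C(5) = 1 + C(4) + C(3) = 1 + 9 + 5 = 15
C(6) = 1 + C(5) + C(4) = 1 + 15 + 9 = 25
C(7) = 1 + C(6) + C(5) = 1 + 25 + 15 = 41
C(8) = 1 + C(7) + C(6) = 1 + 41 + 25 = 67
C(9) = 1 + C(8) + C(7) = 1 + 67 + 41 = 109
C(10) = 1 + C(9) + C(8) = 1 + 109 + 67 = 177
C(11) = 1 + C(10) + C(9) = 1 + 177 + 109 = 287

287


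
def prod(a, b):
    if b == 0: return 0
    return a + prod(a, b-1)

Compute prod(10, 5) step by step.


prod(10, 5) = 10 + prod(10, 4)
prod(10, 4) = 10 + prod(10, 3)
prod(10, 3) = 10 + prod(10, 2)
prod(10, 2) = 10 + prod(10, 1)
prod(10, 1) = 10 + prod(10, 0)
prod(10, 0) = 0  (base case)
Total: 10 + 10 + 10 + 10 + 10 + 0 = 50

50


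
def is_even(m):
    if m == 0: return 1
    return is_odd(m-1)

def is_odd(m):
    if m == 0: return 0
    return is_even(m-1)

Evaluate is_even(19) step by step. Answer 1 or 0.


is_even(19) = is_odd(18)
is_odd(18) = is_even(17)
is_even(17) = is_odd(16)
is_odd(16) = is_even(15)
is_even(15) = is_odd(14)
is_odd(14) = is_even(13)
is_even(13) = is_odd(12)
is_odd(12) = is_even(11)
is_even(11) = is_odd(10)
is_odd(10) = is_even(9)
is_even(9) = is_odd(8)
is_odd(8) = is_even(7)
is_even(7) = is_odd(6)
is_odd(6) = is_even(5)
is_even(5) = is_odd(4)
is_odd(4) = is_even(3)
is_even(3) = is_odd(2)
is_odd(2) = is_even(1)
is_even(1) = is_odd(0)
is_odd(0) = 0  (base case)
Result: 0

0


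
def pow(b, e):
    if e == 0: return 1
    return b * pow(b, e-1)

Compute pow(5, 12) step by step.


pow(5, 12)
= 5 * pow(5, 11)
= 5 * 5 * pow(5, 10)
= 5 * 5 * 5 * pow(5, 9)
= 5 * 5 * 5 * 5 * pow(5, 8)
= 5 * 5 * 5 * 5 * 5 * pow(5, 7)
= 5 * 5 * 5 * 5 * 5 * 5 * pow(5, 6)
= 5 * 5 * 5 * 5 * 5 * 5 * 5 * pow(5, 5)
= 5 * 5 * 5 * 5 * 5 * 5 * 5 * 5 * pow(5, 4)
= 5 * 5 * 5 * 5 * 5 * 5 * 5 * 5 * 5 * pow(5, 3)
= 5 * 5 * 5 * 5 * 5 * 5 * 5 * 5 * 5 * 5 * pow(5, 2)
= 5 * 5 * 5 * 5 * 5 * 5 * 5 * 5 * 5 * 5 * 5 * pow(5, 1)
= 5 * 5 * 5 * 5 * 5 * 5 * 5 * 5 * 5 * 5 * 5 * 5 * pow(5, 0)
= 5 * 5 * 5 * 5 * 5 * 5 * 5 * 5 * 5 * 5 * 5 * 5 * 1
= 244140625

244140625


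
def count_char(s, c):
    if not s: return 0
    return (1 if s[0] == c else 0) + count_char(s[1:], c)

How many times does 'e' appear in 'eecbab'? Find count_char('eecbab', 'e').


s[0]='e' == 'e' -> 1
s[0]='e' == 'e' -> 1
s[0]='c' != 'e' -> 0
s[0]='b' != 'e' -> 0
s[0]='a' != 'e' -> 0
s[0]='b' != 'e' -> 0
Sum: 1 + 1 + 0 + 0 + 0 + 0 = 2

2


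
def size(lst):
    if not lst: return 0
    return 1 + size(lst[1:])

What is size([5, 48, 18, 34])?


size([5, 48, 18, 34]) = 1 + size([48, 18, 34])
size([48, 18, 34]) = 1 + size([18, 34])
size([18, 34]) = 1 + size([34])
size([34]) = 1 + size([])
size([]) = 0  (base case)
Unwinding: 1 + 1 + 1 + 1 + 0 = 4

4


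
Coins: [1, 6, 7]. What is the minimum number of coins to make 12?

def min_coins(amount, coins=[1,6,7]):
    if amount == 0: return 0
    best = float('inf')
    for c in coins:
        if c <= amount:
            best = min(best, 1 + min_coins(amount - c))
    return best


Building up with DP:
min_coins(0) = 0
min_coins(1) = min(1+min_coins(0)=1+0=1) = 1
min_coins(2) = min(1+min_coins(1)=1+1=2) = 2
min_coins(3) = min(1+min_coins(2)=1+2=3) = 3
min_coins(4) = min(1+min_coins(3)=1+3=4) = 4
min_coins(5) = min(1+min_coins(4)=1+4=5) = 5
min_coins(6) = min(1+min_coins(5)=1+5=6, 1+min_coins(0)=1+0=1) = 1
min_coins(7) = min(1+min_coins(6)=1+1=2, 1+min_coins(1)=1+1=2, 1+min_coins(0)=1+0=1) = 1
min_coins(8) = min(1+min_coins(7)=1+1=2, 1+min_coins(2)=1+2=3, 1+min_coins(1)=1+1=2) = 2
min_coins(9) = min(1+min_coins(8)=1+2=3, 1+min_coins(3)=1+3=4, 1+min_coins(2)=1+2=3) = 3
min_coins(10) = min(1+min_coins(9)=1+3=4, 1+min_coins(4)=1+4=5, 1+min_coins(3)=1+3=4) = 4
min_coins(11) = min(1+min_coins(10)=1+4=5, 1+min_coins(5)=1+5=6, 1+min_coins(4)=1+4=5) = 5
min_coins(12) = min(1+min_coins(11)=1+5=6, 1+min_coins(6)=1+1=2, 1+min_coins(5)=1+5=6) = 2

2


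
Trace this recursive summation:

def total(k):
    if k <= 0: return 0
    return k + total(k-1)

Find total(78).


total(78)
= 78 + 77 + 76 + 75 + 74 + 73 + 72 + 71 + 70 + 69 + 68 + 67 + 66 + 65 + 64 + 63 + 62 + 61 + 60 + 59 + 58 + 57 + 56 + 55 + 54 + 53 + 52 + 51 + 50 + 49 + 48 + 47 + 46 + 45 + 44 + 43 + 42 + 41 + 40 + 39 + 38 + 37 + 36 + 35 + 34 + 33 + 32 + 31 + 30 + 29 + 28 + 27 + 26 + 25 + 24 + 23 + 22 + 21 + 20 + 19 + 18 + 17 + 16 + 15 + 14 + 13 + 12 + 11 + 10 + 9 + 8 + 7 + 6 + 5 + 4 + 3 + 2 + 1 + total(0)
= 78 + 77 + 76 + 75 + 74 + 73 + 72 + 71 + 70 + 69 + 68 + 67 + 66 + 65 + 64 + 63 + 62 + 61 + 60 + 59 + 58 + 57 + 56 + 55 + 54 + 53 + 52 + 51 + 50 + 49 + 48 + 47 + 46 + 45 + 44 + 43 + 42 + 41 + 40 + 39 + 38 + 37 + 36 + 35 + 34 + 33 + 32 + 31 + 30 + 29 + 28 + 27 + 26 + 25 + 24 + 23 + 22 + 21 + 20 + 19 + 18 + 17 + 16 + 15 + 14 + 13 + 12 + 11 + 10 + 9 + 8 + 7 + 6 + 5 + 4 + 3 + 2 + 1 + 0
= 3081

3081


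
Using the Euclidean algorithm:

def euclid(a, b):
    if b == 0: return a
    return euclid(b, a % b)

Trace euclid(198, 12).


euclid(198, 12) = euclid(12, 6)
euclid(12, 6) = euclid(6, 0)
euclid(6, 0) = 6  (base case)

6


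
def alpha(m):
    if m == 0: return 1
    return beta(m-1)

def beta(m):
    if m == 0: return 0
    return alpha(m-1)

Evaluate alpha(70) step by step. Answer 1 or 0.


alpha(70) = beta(69)
beta(69) = alpha(68)
alpha(68) = beta(67)
beta(67) = alpha(66)
alpha(66) = beta(65)
beta(65) = alpha(64)
alpha(64) = beta(63)
beta(63) = alpha(62)
alpha(62) = beta(61)
beta(61) = alpha(60)
alpha(60) = beta(59)
beta(59) = alpha(58)
alpha(58) = beta(57)
beta(57) = alpha(56)
alpha(56) = beta(55)
beta(55) = alpha(54)
alpha(54) = beta(53)
beta(53) = alpha(52)
alpha(52) = beta(51)
beta(51) = alpha(50)
alpha(50) = beta(49)
beta(49) = alpha(48)
alpha(48) = beta(47)
beta(47) = alpha(46)
alpha(46) = beta(45)
beta(45) = alpha(44)
alpha(44) = beta(43)
beta(43) = alpha(42)
alpha(42) = beta(41)
beta(41) = alpha(40)
alpha(40) = beta(39)
beta(39) = alpha(38)
alpha(38) = beta(37)
beta(37) = alpha(36)
alpha(36) = beta(35)
beta(35) = alpha(34)
alpha(34) = beta(33)
beta(33) = alpha(32)
alpha(32) = beta(31)
beta(31) = alpha(30)
alpha(30) = beta(29)
beta(29) = alpha(28)
alpha(28) = beta(27)
beta(27) = alpha(26)
alpha(26) = beta(25)
beta(25) = alpha(24)
alpha(24) = beta(23)
beta(23) = alpha(22)
alpha(22) = beta(21)
beta(21) = alpha(20)
alpha(20) = beta(19)
beta(19) = alpha(18)
alpha(18) = beta(17)
beta(17) = alpha(16)
alpha(16) = beta(15)
beta(15) = alpha(14)
alpha(14) = beta(13)
beta(13) = alpha(12)
alpha(12) = beta(11)
beta(11) = alpha(10)
alpha(10) = beta(9)
beta(9) = alpha(8)
alpha(8) = beta(7)
beta(7) = alpha(6)
alpha(6) = beta(5)
beta(5) = alpha(4)
alpha(4) = beta(3)
beta(3) = alpha(2)
alpha(2) = beta(1)
beta(1) = alpha(0)
alpha(0) = 1  (base case)
Result: 1

1


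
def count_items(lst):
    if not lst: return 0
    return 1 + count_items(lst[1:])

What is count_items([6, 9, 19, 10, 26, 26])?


count_items([6, 9, 19, 10, 26, 26]) = 1 + count_items([9, 19, 10, 26, 26])
count_items([9, 19, 10, 26, 26]) = 1 + count_items([19, 10, 26, 26])
count_items([19, 10, 26, 26]) = 1 + count_items([10, 26, 26])
count_items([10, 26, 26]) = 1 + count_items([26, 26])
count_items([26, 26]) = 1 + count_items([26])
count_items([26]) = 1 + count_items([])
count_items([]) = 0  (base case)
Unwinding: 1 + 1 + 1 + 1 + 1 + 1 + 0 = 6

6


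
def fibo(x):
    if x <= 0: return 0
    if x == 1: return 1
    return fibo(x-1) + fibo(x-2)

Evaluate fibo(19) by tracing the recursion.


Computing fibo(19) bottom-up:
fibo(0) = 0
fibo(1) = 1
fibo(2) = fibo(1) + fibo(0) = 1 + 0 = 1
fibo(3) = fibo(2) + fibo(1) = 1 + 1 = 2
fibo(4) = fibo(3) + fibo(2) = 2 + 1 = 3
fibo(5) = fibo(4) + fibo(3) = 3 + 2 = 5
fibo(6) = fibo(5) + fibo(4) = 5 + 3 = 8
fibo(7) = fibo(6) + fibo(5) = 8 + 5 = 13
fibo(8) = fibo(7) + fibo(6) = 13 + 8 = 21
fibo(9) = fibo(8) + fibo(7) = 21 + 13 = 34
fibo(10) = fibo(9) + fibo(8) = 34 + 21 = 55
fibo(11) = fibo(10) + fibo(9) = 55 + 34 = 89
fibo(12) = fibo(11) + fibo(10) = 89 + 55 = 144
fibo(13) = fibo(12) + fibo(11) = 144 + 89 = 233
fibo(14) = fibo(13) + fibo(12) = 233 + 144 = 377
fibo(15) = fibo(14) + fibo(13) = 377 + 233 = 610
fibo(16) = fibo(15) + fibo(14) = 610 + 377 = 987
fibo(17) = fibo(16) + fibo(15) = 987 + 610 = 1597
fibo(18) = fibo(17) + fibo(16) = 1597 + 987 = 2584
fibo(19) = fibo(18) + fibo(17) = 2584 + 1597 = 4181

4181


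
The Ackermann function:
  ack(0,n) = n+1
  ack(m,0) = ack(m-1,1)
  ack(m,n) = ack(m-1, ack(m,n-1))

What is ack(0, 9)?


ack(0, 9) = 10
Result: ack(0, 9) = 10

10


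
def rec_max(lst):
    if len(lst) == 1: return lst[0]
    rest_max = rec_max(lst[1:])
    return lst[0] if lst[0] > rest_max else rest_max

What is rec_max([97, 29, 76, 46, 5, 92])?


rec_max([97, 29, 76, 46, 5, 92]): compare 97 with rec_max([29, 76, 46, 5, 92])
rec_max([29, 76, 46, 5, 92]): compare 29 with rec_max([76, 46, 5, 92])
rec_max([76, 46, 5, 92]): compare 76 with rec_max([46, 5, 92])
rec_max([46, 5, 92]): compare 46 with rec_max([5, 92])
rec_max([5, 92]): compare 5 with rec_max([92])
rec_max([92]) = 92  (base case)
Compare 5 with 92 -> 92
Compare 46 with 92 -> 92
Compare 76 with 92 -> 92
Compare 29 with 92 -> 92
Compare 97 with 92 -> 97

97


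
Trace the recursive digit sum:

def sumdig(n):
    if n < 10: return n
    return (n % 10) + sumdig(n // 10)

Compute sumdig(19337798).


sumdig(19337798) = 8 + sumdig(1933779)
sumdig(1933779) = 9 + sumdig(193377)
sumdig(193377) = 7 + sumdig(19337)
sumdig(19337) = 7 + sumdig(1933)
sumdig(1933) = 3 + sumdig(193)
sumdig(193) = 3 + sumdig(19)
sumdig(19) = 9 + sumdig(1)
sumdig(1) = 1  (base case)
Total: 8 + 9 + 7 + 7 + 3 + 3 + 9 + 1 = 47

47


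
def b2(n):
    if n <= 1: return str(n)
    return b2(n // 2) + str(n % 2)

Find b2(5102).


b2(5102) = b2(2551) + '0'
b2(2551) = b2(1275) + '1'
b2(1275) = b2(637) + '1'
b2(637) = b2(318) + '1'
b2(318) = b2(159) + '0'
b2(159) = b2(79) + '1'
b2(79) = b2(39) + '1'
b2(39) = b2(19) + '1'
b2(19) = b2(9) + '1'
b2(9) = b2(4) + '1'
b2(4) = b2(2) + '0'
b2(2) = b2(1) + '0'
b2(1) = '1'  (base case)
Concatenating: '1' + '0' + '0' + '1' + '1' + '1' + '1' + '1' + '0' + '1' + '1' + '1' + '0' = '1001111101110'

1001111101110


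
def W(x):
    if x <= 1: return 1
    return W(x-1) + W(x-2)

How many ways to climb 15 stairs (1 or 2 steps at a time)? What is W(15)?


Building up from base cases:
W(0) = 1
W(1) = 1
W(2) = W(1) + W(0) = 1 + 1 = 2
W(3) = W(2) + W(1) = 2 + 1 = 3
W(4) = W(3) + W(2) = 3 + 2 = 5
W(5) = W(4) + W(3) = 5 + 3 = 8
W(6) = W(5) + W(4) = 8 + 5 = 13
W(7) = W(6) + W(5) = 13 + 8 = 21
W(8) = W(7) + W(6) = 21 + 13 = 34
W(9) = W(8) + W(7) = 34 + 21 = 55
W(10) = W(9) + W(8) = 55 + 34 = 89
W(11) = W(10) + W(9) = 89 + 55 = 144
W(12) = W(11) + W(10) = 144 + 89 = 233
W(13) = W(12) + W(11) = 233 + 144 = 377
W(14) = W(13) + W(12) = 377 + 233 = 610
W(15) = W(14) + W(13) = 610 + 377 = 987

987


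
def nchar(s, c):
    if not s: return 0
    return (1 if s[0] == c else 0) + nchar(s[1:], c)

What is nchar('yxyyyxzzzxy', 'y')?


s[0]='y' == 'y' -> 1
s[0]='x' != 'y' -> 0
s[0]='y' == 'y' -> 1
s[0]='y' == 'y' -> 1
s[0]='y' == 'y' -> 1
s[0]='x' != 'y' -> 0
s[0]='z' != 'y' -> 0
s[0]='z' != 'y' -> 0
s[0]='z' != 'y' -> 0
s[0]='x' != 'y' -> 0
s[0]='y' == 'y' -> 1
Sum: 1 + 0 + 1 + 1 + 1 + 0 + 0 + 0 + 0 + 0 + 1 = 5

5


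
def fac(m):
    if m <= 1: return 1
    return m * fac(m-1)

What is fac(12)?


fac(12)
= 12 * fac(11)
= 12 * 11 * fac(10)
= 12 * 11 * 10 * fac(9)
= 12 * 11 * 10 * 9 * fac(8)
= 12 * 11 * 10 * 9 * 8 * fac(7)
= 12 * 11 * 10 * 9 * 8 * 7 * fac(6)
= 12 * 11 * 10 * 9 * 8 * 7 * 6 * fac(5)
= 12 * 11 * 10 * 9 * 8 * 7 * 6 * 5 * fac(4)
= 12 * 11 * 10 * 9 * 8 * 7 * 6 * 5 * 4 * fac(3)
= 12 * 11 * 10 * 9 * 8 * 7 * 6 * 5 * 4 * 3 * fac(2)
= 12 * 11 * 10 * 9 * 8 * 7 * 6 * 5 * 4 * 3 * 2 * fac(1)
= 12 * 11 * 10 * 9 * 8 * 7 * 6 * 5 * 4 * 3 * 2 * 1
= 479001600

479001600


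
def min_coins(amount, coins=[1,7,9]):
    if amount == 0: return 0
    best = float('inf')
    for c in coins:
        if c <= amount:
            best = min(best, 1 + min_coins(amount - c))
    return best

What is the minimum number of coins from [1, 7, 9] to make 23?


Building up with DP:
min_coins(0) = 0
min_coins(1) = min(1+min_coins(0)=1+0=1) = 1
min_coins(2) = min(1+min_coins(1)=1+1=2) = 2
min_coins(3) = min(1+min_coins(2)=1+2=3) = 3
min_coins(4) = min(1+min_coins(3)=1+3=4) = 4
min_coins(5) = min(1+min_coins(4)=1+4=5) = 5
min_coins(6) = min(1+min_coins(5)=1+5=6) = 6
min_coins(7) = min(1+min_coins(6)=1+6=7, 1+min_coins(0)=1+0=1) = 1
min_coins(8) = min(1+min_coins(7)=1+1=2, 1+min_coins(1)=1+1=2) = 2
min_coins(9) = min(1+min_coins(8)=1+2=3, 1+min_coins(2)=1+2=3, 1+min_coins(0)=1+0=1) = 1
min_coins(10) = min(1+min_coins(9)=1+1=2, 1+min_coins(3)=1+3=4, 1+min_coins(1)=1+1=2) = 2
min_coins(11) = min(1+min_coins(10)=1+2=3, 1+min_coins(4)=1+4=5, 1+min_coins(2)=1+2=3) = 3
min_coins(12) = min(1+min_coins(11)=1+3=4, 1+min_coins(5)=1+5=6, 1+min_coins(3)=1+3=4) = 4
min_coins(13) = min(1+min_coins(12)=1+4=5, 1+min_coins(6)=1+6=7, 1+min_coins(4)=1+4=5) = 5
min_coins(14) = min(1+min_coins(13)=1+5=6, 1+min_coins(7)=1+1=2, 1+min_coins(5)=1+5=6) = 2
min_coins(15) = min(1+min_coins(14)=1+2=3, 1+min_coins(8)=1+2=3, 1+min_coins(6)=1+6=7) = 3
min_coins(16) = min(1+min_coins(15)=1+3=4, 1+min_coins(9)=1+1=2, 1+min_coins(7)=1+1=2) = 2
min_coins(17) = min(1+min_coins(16)=1+2=3, 1+min_coins(10)=1+2=3, 1+min_coins(8)=1+2=3) = 3
min_coins(18) = min(1+min_coins(17)=1+3=4, 1+min_coins(11)=1+3=4, 1+min_coins(9)=1+1=2) = 2
min_coins(19) = min(1+min_coins(18)=1+2=3, 1+min_coins(12)=1+4=5, 1+min_coins(10)=1+2=3) = 3
min_coins(20) = min(1+min_coins(19)=1+3=4, 1+min_coins(13)=1+5=6, 1+min_coins(11)=1+3=4) = 4
min_coins(21) = min(1+min_coins(20)=1+4=5, 1+min_coins(14)=1+2=3, 1+min_coins(12)=1+4=5) = 3
min_coins(22) = min(1+min_coins(21)=1+3=4, 1+min_coins(15)=1+3=4, 1+min_coins(13)=1+5=6) = 4
min_coins(23) = min(1+min_coins(22)=1+4=5, 1+min_coins(16)=1+2=3, 1+min_coins(14)=1+2=3) = 3

3


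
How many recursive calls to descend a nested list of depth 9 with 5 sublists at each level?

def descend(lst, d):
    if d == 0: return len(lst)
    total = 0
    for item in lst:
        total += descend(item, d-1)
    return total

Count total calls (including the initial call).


At depth 0 (root): 1 call
At depth 1: each of 1 parents calls descend on 5 children = 5 calls
At depth 2: each of 5 parents calls descend on 5 children = 25 calls
At depth 3: each of 25 parents calls descend on 5 children = 125 calls
At depth 4: each of 125 parents calls descend on 5 children = 625 calls
At depth 5: each of 625 parents calls descend on 5 children = 3125 calls
At depth 6: each of 3125 parents calls descend on 5 children = 15625 calls
At depth 7: each of 15625 parents calls descend on 5 children = 78125 calls
At depth 8: each of 78125 parents calls descend on 5 children = 390625 calls
At depth 9: each of 390625 parents calls descend on 5 children = 1953125 calls
Total: 1 + 5 + 25 + 125 + 625 + 3125 + 15625 + 78125 + 390625 + 1953125 = 2441406

2441406


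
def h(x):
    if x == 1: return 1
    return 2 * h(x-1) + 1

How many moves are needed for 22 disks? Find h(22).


h(22) = 2 * h(21) + 1
h(21) = 2 * h(20) + 1
h(20) = 2 * h(19) + 1
h(19) = 2 * h(18) + 1
h(18) = 2 * h(17) + 1
h(17) = 2 * h(16) + 1
h(16) = 2 * h(15) + 1
h(15) = 2 * h(14) + 1
h(14) = 2 * h(13) + 1
h(13) = 2 * h(12) + 1
h(12) = 2 * h(11) + 1
h(11) = 2 * h(10) + 1
h(10) = 2 * h(9) + 1
h(9) = 2 * h(8) + 1
h(8) = 2 * h(7) + 1
h(7) = 2 * h(6) + 1
h(6) = 2 * h(5) + 1
h(5) = 2 * h(4) + 1
h(4) = 2 * h(3) + 1
h(3) = 2 * h(2) + 1
h(2) = 2 * h(1) + 1
h(1) = 1  (base case)
h(2) = 2 * 1 + 1 = 3
h(3) = 2 * 3 + 1 = 7
h(4) = 2 * 7 + 1 = 15
h(5) = 2 * 15 + 1 = 31
h(6) = 2 * 31 + 1 = 63
h(7) = 2 * 63 + 1 = 127
h(8) = 2 * 127 + 1 = 255
h(9) = 2 * 255 + 1 = 511
h(10) = 2 * 511 + 1 = 1023
h(11) = 2 * 1023 + 1 = 2047
h(12) = 2 * 2047 + 1 = 4095
h(13) = 2 * 4095 + 1 = 8191
h(14) = 2 * 8191 + 1 = 16383
h(15) = 2 * 16383 + 1 = 32767
h(16) = 2 * 32767 + 1 = 65535
h(17) = 2 * 65535 + 1 = 131071
h(18) = 2 * 131071 + 1 = 262143
h(19) = 2 * 262143 + 1 = 524287
h(20) = 2 * 524287 + 1 = 1048575
h(21) = 2 * 1048575 + 1 = 2097151
h(22) = 2 * 2097151 + 1 = 4194303

4194303


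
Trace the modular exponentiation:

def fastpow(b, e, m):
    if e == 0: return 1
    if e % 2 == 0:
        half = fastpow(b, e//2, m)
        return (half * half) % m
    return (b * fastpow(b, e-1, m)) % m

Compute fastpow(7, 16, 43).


fastpow(7, 16, 43): e is even, compute fastpow(7, 8, 43)
  fastpow(7, 8, 43): e is even, compute fastpow(7, 4, 43)
    fastpow(7, 4, 43): e is even, compute fastpow(7, 2, 43)
      fastpow(7, 2, 43): e is even, compute fastpow(7, 1, 43)
        fastpow(7, 1, 43): e is odd, compute fastpow(7, 0, 43)
          fastpow(7, 0, 43) = 1
        (7 * 1) % 43 = 7
      half=7, (7*7) % 43 = 6
    half=6, (6*6) % 43 = 36
  half=36, (36*36) % 43 = 6
half=6, (6*6) % 43 = 36

36


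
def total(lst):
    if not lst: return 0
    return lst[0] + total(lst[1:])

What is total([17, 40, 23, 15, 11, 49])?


total([17, 40, 23, 15, 11, 49]) = 17 + total([40, 23, 15, 11, 49])
total([40, 23, 15, 11, 49]) = 40 + total([23, 15, 11, 49])
total([23, 15, 11, 49]) = 23 + total([15, 11, 49])
total([15, 11, 49]) = 15 + total([11, 49])
total([11, 49]) = 11 + total([49])
total([49]) = 49 + total([])
total([]) = 0  (base case)
Total: 17 + 40 + 23 + 15 + 11 + 49 + 0 = 155

155


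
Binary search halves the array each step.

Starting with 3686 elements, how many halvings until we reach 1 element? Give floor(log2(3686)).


3686 / 2 = 1843
1843 / 2 = 921
921 / 2 = 460
460 / 2 = 230
230 / 2 = 115
115 / 2 = 57
57 / 2 = 28
28 / 2 = 14
14 / 2 = 7
7 / 2 = 3
3 / 2 = 1
Reached 1 after 11 halvings

11


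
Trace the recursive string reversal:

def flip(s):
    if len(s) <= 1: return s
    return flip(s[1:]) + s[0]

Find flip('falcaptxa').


flip('falcaptxa') = flip('alcaptxa') + 'f'
flip('alcaptxa') = flip('lcaptxa') + 'a'
flip('lcaptxa') = flip('captxa') + 'l'
flip('captxa') = flip('aptxa') + 'c'
flip('aptxa') = flip('ptxa') + 'a'
flip('ptxa') = flip('txa') + 'p'
flip('txa') = flip('xa') + 't'
flip('xa') = flip('a') + 'x'
flip('a') = 'a'  (base case)
Concatenating: 'a' + 'x' + 't' + 'p' + 'a' + 'c' + 'l' + 'a' + 'f' = 'axtpaclaf'

axtpaclaf


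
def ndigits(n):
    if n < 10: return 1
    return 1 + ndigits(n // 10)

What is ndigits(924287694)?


ndigits(924287694) = 1 + ndigits(92428769)
ndigits(92428769) = 1 + ndigits(9242876)
ndigits(9242876) = 1 + ndigits(924287)
ndigits(924287) = 1 + ndigits(92428)
ndigits(92428) = 1 + ndigits(9242)
ndigits(9242) = 1 + ndigits(924)
ndigits(924) = 1 + ndigits(92)
ndigits(92) = 1 + ndigits(9)
ndigits(9) = 1  (base case: 9 < 10)
Unwinding: 1 + 1 + 1 + 1 + 1 + 1 + 1 + 1 + 1 = 9

9


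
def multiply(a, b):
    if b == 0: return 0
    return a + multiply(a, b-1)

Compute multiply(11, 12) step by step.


multiply(11, 12) = 11 + multiply(11, 11)
multiply(11, 11) = 11 + multiply(11, 10)
multiply(11, 10) = 11 + multiply(11, 9)
multiply(11, 9) = 11 + multiply(11, 8)
multiply(11, 8) = 11 + multiply(11, 7)
multiply(11, 7) = 11 + multiply(11, 6)
multiply(11, 6) = 11 + multiply(11, 5)
multiply(11, 5) = 11 + multiply(11, 4)
multiply(11, 4) = 11 + multiply(11, 3)
multiply(11, 3) = 11 + multiply(11, 2)
multiply(11, 2) = 11 + multiply(11, 1)
multiply(11, 1) = 11 + multiply(11, 0)
multiply(11, 0) = 0  (base case)
Total: 11 + 11 + 11 + 11 + 11 + 11 + 11 + 11 + 11 + 11 + 11 + 11 + 0 = 132

132


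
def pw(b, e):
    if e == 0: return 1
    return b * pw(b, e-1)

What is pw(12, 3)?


pw(12, 3)
= 12 * pw(12, 2)
= 12 * 12 * pw(12, 1)
= 12 * 12 * 12 * pw(12, 0)
= 12 * 12 * 12 * 1
= 1728

1728


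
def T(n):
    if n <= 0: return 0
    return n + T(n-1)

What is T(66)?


T(66)
= 66 + 65 + 64 + 63 + 62 + 61 + 60 + 59 + 58 + 57 + 56 + 55 + 54 + 53 + 52 + 51 + 50 + 49 + 48 + 47 + 46 + 45 + 44 + 43 + 42 + 41 + 40 + 39 + 38 + 37 + 36 + 35 + 34 + 33 + 32 + 31 + 30 + 29 + 28 + 27 + 26 + 25 + 24 + 23 + 22 + 21 + 20 + 19 + 18 + 17 + 16 + 15 + 14 + 13 + 12 + 11 + 10 + 9 + 8 + 7 + 6 + 5 + 4 + 3 + 2 + 1 + T(0)
= 66 + 65 + 64 + 63 + 62 + 61 + 60 + 59 + 58 + 57 + 56 + 55 + 54 + 53 + 52 + 51 + 50 + 49 + 48 + 47 + 46 + 45 + 44 + 43 + 42 + 41 + 40 + 39 + 38 + 37 + 36 + 35 + 34 + 33 + 32 + 31 + 30 + 29 + 28 + 27 + 26 + 25 + 24 + 23 + 22 + 21 + 20 + 19 + 18 + 17 + 16 + 15 + 14 + 13 + 12 + 11 + 10 + 9 + 8 + 7 + 6 + 5 + 4 + 3 + 2 + 1 + 0
= 2211

2211


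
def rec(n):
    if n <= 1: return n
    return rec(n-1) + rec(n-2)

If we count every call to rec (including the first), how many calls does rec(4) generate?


Let C(n) = total calls for rec(n)
C(0) = 1, C(1) = 1
C(2) = 1 + C(1) + C(0) = 1 + 1 + 1 = 3
C(3) = 1 + C(2) + C(1) = 1 + 3 + 1 = 5
C(4) = 1 + C(3) + C(2) = 1 + 5 + 3 = 9

9


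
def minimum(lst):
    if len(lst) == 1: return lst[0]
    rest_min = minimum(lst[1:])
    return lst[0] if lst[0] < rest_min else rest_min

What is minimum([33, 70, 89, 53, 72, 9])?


minimum([33, 70, 89, 53, 72, 9]): compare 33 with minimum([70, 89, 53, 72, 9])
minimum([70, 89, 53, 72, 9]): compare 70 with minimum([89, 53, 72, 9])
minimum([89, 53, 72, 9]): compare 89 with minimum([53, 72, 9])
minimum([53, 72, 9]): compare 53 with minimum([72, 9])
minimum([72, 9]): compare 72 with minimum([9])
minimum([9]) = 9  (base case)
Compare 72 with 9 -> 9
Compare 53 with 9 -> 9
Compare 89 with 9 -> 9
Compare 70 with 9 -> 9
Compare 33 with 9 -> 9

9


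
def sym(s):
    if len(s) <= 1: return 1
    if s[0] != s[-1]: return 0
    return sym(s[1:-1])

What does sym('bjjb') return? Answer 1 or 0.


sym('bjjb'): s[0]='b' == s[-1]='b' -> check sym('jj')
sym('jj'): s[0]='j' == s[-1]='j' -> check sym('')
sym(''): len <= 1 -> return 1  (base case)
Result: 1 (palindrome)

1


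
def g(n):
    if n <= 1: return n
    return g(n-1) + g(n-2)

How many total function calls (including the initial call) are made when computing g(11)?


Let C(n) = total calls for g(n)
C(0) = 1, C(1) = 1
C(2) = 1 + C(1) + C(0) = 1 + 1 + 1 = 3
C(3) = 1 + C(2) + C(1) = 1 + 3 + 1 = 5
C(4) = 1 + C(3) + C(2) = 1 + 5 + 3 = 9
C(5) = 1 + C(4) + C(3) = 1 + 9 + 5 = 15
C(6) = 1 + C(5) + C(4) = 1 + 15 + 9 = 25
C(7) = 1 + C(6) + C(5) = 1 + 25 + 15 = 41
C(8) = 1 + C(7) + C(6) = 1 + 41 + 25 = 67
C(9) = 1 + C(8) + C(7) = 1 + 67 + 41 = 109
C(10) = 1 + C(9) + C(8) = 1 + 109 + 67 = 177
C(11) = 1 + C(10) + C(9) = 1 + 177 + 109 = 287

287


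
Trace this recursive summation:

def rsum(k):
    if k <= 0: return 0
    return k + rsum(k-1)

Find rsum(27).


rsum(27)
= 27 + 26 + 25 + 24 + 23 + 22 + 21 + 20 + 19 + 18 + 17 + 16 + 15 + 14 + 13 + 12 + 11 + 10 + 9 + 8 + 7 + 6 + 5 + 4 + 3 + 2 + 1 + rsum(0)
= 27 + 26 + 25 + 24 + 23 + 22 + 21 + 20 + 19 + 18 + 17 + 16 + 15 + 14 + 13 + 12 + 11 + 10 + 9 + 8 + 7 + 6 + 5 + 4 + 3 + 2 + 1 + 0
= 378

378


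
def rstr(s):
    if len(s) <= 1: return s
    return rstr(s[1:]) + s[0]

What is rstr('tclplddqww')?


rstr('tclplddqww') = rstr('clplddqww') + 't'
rstr('clplddqww') = rstr('lplddqww') + 'c'
rstr('lplddqww') = rstr('plddqww') + 'l'
rstr('plddqww') = rstr('lddqww') + 'p'
rstr('lddqww') = rstr('ddqww') + 'l'
rstr('ddqww') = rstr('dqww') + 'd'
rstr('dqww') = rstr('qww') + 'd'
rstr('qww') = rstr('ww') + 'q'
rstr('ww') = rstr('w') + 'w'
rstr('w') = 'w'  (base case)
Concatenating: 'w' + 'w' + 'q' + 'd' + 'd' + 'l' + 'p' + 'l' + 'c' + 't' = 'wwqddlplct'

wwqddlplct


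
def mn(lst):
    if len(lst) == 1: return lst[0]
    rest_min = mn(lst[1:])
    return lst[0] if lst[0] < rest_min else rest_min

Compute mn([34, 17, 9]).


mn([34, 17, 9]): compare 34 with mn([17, 9])
mn([17, 9]): compare 17 with mn([9])
mn([9]) = 9  (base case)
Compare 17 with 9 -> 9
Compare 34 with 9 -> 9

9


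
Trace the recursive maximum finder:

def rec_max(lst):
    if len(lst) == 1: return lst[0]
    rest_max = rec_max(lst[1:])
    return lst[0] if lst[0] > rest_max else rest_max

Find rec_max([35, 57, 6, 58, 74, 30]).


rec_max([35, 57, 6, 58, 74, 30]): compare 35 with rec_max([57, 6, 58, 74, 30])
rec_max([57, 6, 58, 74, 30]): compare 57 with rec_max([6, 58, 74, 30])
rec_max([6, 58, 74, 30]): compare 6 with rec_max([58, 74, 30])
rec_max([58, 74, 30]): compare 58 with rec_max([74, 30])
rec_max([74, 30]): compare 74 with rec_max([30])
rec_max([30]) = 30  (base case)
Compare 74 with 30 -> 74
Compare 58 with 74 -> 74
Compare 6 with 74 -> 74
Compare 57 with 74 -> 74
Compare 35 with 74 -> 74

74


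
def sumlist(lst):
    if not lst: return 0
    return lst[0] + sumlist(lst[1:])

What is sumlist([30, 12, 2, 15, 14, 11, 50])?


sumlist([30, 12, 2, 15, 14, 11, 50]) = 30 + sumlist([12, 2, 15, 14, 11, 50])
sumlist([12, 2, 15, 14, 11, 50]) = 12 + sumlist([2, 15, 14, 11, 50])
sumlist([2, 15, 14, 11, 50]) = 2 + sumlist([15, 14, 11, 50])
sumlist([15, 14, 11, 50]) = 15 + sumlist([14, 11, 50])
sumlist([14, 11, 50]) = 14 + sumlist([11, 50])
sumlist([11, 50]) = 11 + sumlist([50])
sumlist([50]) = 50 + sumlist([])
sumlist([]) = 0  (base case)
Total: 30 + 12 + 2 + 15 + 14 + 11 + 50 + 0 = 134

134


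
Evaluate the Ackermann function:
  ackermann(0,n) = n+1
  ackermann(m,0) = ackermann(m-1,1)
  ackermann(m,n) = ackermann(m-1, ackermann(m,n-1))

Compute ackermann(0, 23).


ackermann(0, 23) = 24
Result: ackermann(0, 23) = 24

24


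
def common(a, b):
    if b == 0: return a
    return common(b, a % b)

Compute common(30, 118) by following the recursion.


common(30, 118) = common(118, 30)
common(118, 30) = common(30, 28)
common(30, 28) = common(28, 2)
common(28, 2) = common(2, 0)
common(2, 0) = 2  (base case)

2


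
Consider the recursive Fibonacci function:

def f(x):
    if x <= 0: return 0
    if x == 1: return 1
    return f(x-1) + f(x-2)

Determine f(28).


Computing f(28) bottom-up:
f(0) = 0
f(1) = 1
f(2) = f(1) + f(0) = 1 + 0 = 1
f(3) = f(2) + f(1) = 1 + 1 = 2
f(4) = f(3) + f(2) = 2 + 1 = 3
f(5) = f(4) + f(3) = 3 + 2 = 5
f(6) = f(5) + f(4) = 5 + 3 = 8
f(7) = f(6) + f(5) = 8 + 5 = 13
f(8) = f(7) + f(6) = 13 + 8 = 21
f(9) = f(8) + f(7) = 21 + 13 = 34
f(10) = f(9) + f(8) = 34 + 21 = 55
f(11) = f(10) + f(9) = 55 + 34 = 89
f(12) = f(11) + f(10) = 89 + 55 = 144
f(13) = f(12) + f(11) = 144 + 89 = 233
f(14) = f(13) + f(12) = 233 + 144 = 377
f(15) = f(14) + f(13) = 377 + 233 = 610
f(16) = f(15) + f(14) = 610 + 377 = 987
f(17) = f(16) + f(15) = 987 + 610 = 1597
f(18) = f(17) + f(16) = 1597 + 987 = 2584
f(19) = f(18) + f(17) = 2584 + 1597 = 4181
f(20) = f(19) + f(18) = 4181 + 2584 = 6765
f(21) = f(20) + f(19) = 6765 + 4181 = 10946
f(22) = f(21) + f(20) = 10946 + 6765 = 17711
f(23) = f(22) + f(21) = 17711 + 10946 = 28657
f(24) = f(23) + f(22) = 28657 + 17711 = 46368
f(25) = f(24) + f(23) = 46368 + 28657 = 75025
f(26) = f(25) + f(24) = 75025 + 46368 = 121393
f(27) = f(26) + f(25) = 121393 + 75025 = 196418
f(28) = f(27) + f(26) = 196418 + 121393 = 317811

317811


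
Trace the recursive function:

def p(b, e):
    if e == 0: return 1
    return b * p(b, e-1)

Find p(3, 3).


p(3, 3)
= 3 * p(3, 2)
= 3 * 3 * p(3, 1)
= 3 * 3 * 3 * p(3, 0)
= 3 * 3 * 3 * 1
= 27

27


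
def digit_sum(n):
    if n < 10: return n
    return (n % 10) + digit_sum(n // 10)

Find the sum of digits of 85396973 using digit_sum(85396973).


digit_sum(85396973) = 3 + digit_sum(8539697)
digit_sum(8539697) = 7 + digit_sum(853969)
digit_sum(853969) = 9 + digit_sum(85396)
digit_sum(85396) = 6 + digit_sum(8539)
digit_sum(8539) = 9 + digit_sum(853)
digit_sum(853) = 3 + digit_sum(85)
digit_sum(85) = 5 + digit_sum(8)
digit_sum(8) = 8  (base case)
Total: 3 + 7 + 9 + 6 + 9 + 3 + 5 + 8 = 50

50
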